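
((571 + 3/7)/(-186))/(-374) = 1000/121737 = 0.01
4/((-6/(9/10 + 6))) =-4.60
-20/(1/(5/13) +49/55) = -275/48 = -5.73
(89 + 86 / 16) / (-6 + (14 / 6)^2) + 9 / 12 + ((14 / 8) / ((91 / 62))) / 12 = -6592 / 39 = -169.03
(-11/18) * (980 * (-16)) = 86240/9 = 9582.22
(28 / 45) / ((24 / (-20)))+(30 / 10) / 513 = -263 / 513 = -0.51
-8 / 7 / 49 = -8 / 343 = -0.02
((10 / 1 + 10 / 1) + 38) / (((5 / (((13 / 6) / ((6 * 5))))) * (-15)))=-0.06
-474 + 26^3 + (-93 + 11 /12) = 17009.92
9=9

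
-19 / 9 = -2.11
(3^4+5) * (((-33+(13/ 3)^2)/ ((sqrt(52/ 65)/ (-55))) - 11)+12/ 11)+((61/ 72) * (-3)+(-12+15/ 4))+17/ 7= -1590287/ 1848+302720 * sqrt(5)/ 9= 74350.84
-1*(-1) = 1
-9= -9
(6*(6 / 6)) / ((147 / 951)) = 38.82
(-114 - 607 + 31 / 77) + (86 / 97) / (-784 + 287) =-382133028 / 530299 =-720.60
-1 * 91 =-91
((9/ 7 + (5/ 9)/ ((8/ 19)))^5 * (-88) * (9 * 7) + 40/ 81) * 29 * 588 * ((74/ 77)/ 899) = -1588245806384961271/ 130968617472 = -12126918.93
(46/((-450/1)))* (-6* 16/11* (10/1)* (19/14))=13984/1155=12.11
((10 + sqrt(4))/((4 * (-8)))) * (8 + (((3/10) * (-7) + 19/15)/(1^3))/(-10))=-97/32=-3.03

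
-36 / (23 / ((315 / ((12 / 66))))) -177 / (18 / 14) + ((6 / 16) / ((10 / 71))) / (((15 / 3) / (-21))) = -78952237 / 27600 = -2860.59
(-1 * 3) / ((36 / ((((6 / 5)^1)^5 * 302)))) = -195696 / 3125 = -62.62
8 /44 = 0.18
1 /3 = 0.33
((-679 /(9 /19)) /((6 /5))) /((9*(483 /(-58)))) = 267235 /16767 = 15.94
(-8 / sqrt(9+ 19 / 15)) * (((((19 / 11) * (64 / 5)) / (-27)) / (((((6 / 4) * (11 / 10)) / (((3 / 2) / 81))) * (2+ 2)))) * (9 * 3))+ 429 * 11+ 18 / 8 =2432 * sqrt(2310) / 754677+ 18885 / 4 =4721.40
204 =204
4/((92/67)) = 67/23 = 2.91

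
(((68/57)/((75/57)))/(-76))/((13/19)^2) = -323/12675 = -0.03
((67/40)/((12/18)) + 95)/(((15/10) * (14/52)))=101413/420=241.46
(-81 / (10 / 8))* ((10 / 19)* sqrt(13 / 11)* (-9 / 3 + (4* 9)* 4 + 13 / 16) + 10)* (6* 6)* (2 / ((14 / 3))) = -9924606* sqrt(143) / 1463 - 69984 / 7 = -91119.40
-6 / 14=-3 / 7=-0.43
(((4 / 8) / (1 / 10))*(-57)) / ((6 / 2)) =-95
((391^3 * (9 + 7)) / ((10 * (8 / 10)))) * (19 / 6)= 1135752949 / 3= 378584316.33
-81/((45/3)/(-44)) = 1188/5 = 237.60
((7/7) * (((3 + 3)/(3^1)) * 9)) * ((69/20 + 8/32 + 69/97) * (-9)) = -346599/485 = -714.64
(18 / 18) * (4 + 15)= 19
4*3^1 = 12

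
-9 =-9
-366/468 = -0.78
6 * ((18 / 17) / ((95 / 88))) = 5.88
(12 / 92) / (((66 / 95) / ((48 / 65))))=456 / 3289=0.14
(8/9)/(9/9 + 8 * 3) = 8/225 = 0.04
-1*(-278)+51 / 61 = 17009 / 61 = 278.84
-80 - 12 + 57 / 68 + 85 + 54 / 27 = -283 / 68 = -4.16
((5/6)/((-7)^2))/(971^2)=5/277195254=0.00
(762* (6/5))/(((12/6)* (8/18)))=10287/10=1028.70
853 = 853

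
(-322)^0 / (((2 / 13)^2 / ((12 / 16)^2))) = 1521 / 64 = 23.77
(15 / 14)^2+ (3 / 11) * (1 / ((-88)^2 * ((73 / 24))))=43723791 / 38087896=1.15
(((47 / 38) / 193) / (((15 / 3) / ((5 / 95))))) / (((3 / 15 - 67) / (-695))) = 32665 / 46541564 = 0.00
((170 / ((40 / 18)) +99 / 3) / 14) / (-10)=-219 / 280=-0.78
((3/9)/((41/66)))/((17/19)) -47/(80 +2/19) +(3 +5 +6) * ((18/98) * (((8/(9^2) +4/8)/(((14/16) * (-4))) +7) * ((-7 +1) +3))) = -8213073571/155942598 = -52.67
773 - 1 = 772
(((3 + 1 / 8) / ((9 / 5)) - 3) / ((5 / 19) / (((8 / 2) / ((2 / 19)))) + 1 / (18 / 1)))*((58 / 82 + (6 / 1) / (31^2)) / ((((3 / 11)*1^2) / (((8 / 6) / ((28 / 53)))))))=-76923174185 / 575885016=-133.57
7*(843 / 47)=5901 / 47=125.55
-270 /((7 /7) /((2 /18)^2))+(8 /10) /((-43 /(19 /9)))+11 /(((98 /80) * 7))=-1387018 /663705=-2.09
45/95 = 9/19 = 0.47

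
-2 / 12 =-1 / 6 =-0.17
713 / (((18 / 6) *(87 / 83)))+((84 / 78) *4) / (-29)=768823 / 3393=226.59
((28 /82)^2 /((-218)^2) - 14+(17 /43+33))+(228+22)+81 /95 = 22048306181608 /81585460685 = 270.25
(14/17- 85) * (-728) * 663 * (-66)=-2681510832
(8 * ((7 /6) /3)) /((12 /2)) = 14 /27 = 0.52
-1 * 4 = -4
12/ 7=1.71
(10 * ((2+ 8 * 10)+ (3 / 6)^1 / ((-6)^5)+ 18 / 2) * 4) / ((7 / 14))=7076155 / 972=7279.99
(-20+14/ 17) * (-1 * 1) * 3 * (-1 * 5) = -4890/ 17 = -287.65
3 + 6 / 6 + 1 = 5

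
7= 7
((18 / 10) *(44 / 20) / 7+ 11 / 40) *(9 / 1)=10593 / 1400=7.57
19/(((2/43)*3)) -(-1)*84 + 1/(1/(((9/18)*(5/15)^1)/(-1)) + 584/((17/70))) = 13466960/61167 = 220.17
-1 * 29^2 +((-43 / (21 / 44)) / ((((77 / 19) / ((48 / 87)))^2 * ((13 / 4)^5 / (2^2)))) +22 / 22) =-2968996100688472 / 3534441657747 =-840.02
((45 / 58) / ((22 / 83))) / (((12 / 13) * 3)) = 5395 / 5104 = 1.06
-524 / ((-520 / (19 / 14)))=2489 / 1820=1.37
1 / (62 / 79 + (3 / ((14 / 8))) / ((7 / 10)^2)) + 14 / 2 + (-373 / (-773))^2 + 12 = 1350042607193 / 69352800914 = 19.47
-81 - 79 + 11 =-149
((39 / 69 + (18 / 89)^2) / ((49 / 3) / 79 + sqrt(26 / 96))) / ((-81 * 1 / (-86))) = -588178320800 / 1008299283003 + 237071874200 * sqrt(39) / 1008299283003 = 0.88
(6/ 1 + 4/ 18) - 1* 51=-403/ 9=-44.78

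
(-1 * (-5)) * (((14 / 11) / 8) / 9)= 35 / 396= 0.09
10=10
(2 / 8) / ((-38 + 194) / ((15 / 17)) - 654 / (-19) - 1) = 95 / 79884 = 0.00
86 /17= 5.06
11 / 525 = 0.02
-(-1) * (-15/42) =-5/14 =-0.36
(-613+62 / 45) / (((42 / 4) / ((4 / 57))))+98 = 5058586 / 53865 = 93.91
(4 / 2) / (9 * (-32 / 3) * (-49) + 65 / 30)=12 / 28237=0.00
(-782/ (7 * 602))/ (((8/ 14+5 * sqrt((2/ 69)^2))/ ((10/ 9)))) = -0.29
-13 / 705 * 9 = -39 / 235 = -0.17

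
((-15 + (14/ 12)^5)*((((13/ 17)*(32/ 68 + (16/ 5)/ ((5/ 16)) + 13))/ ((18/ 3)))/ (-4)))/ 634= 0.02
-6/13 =-0.46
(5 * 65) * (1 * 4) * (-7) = -9100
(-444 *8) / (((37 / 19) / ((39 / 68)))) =-17784 / 17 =-1046.12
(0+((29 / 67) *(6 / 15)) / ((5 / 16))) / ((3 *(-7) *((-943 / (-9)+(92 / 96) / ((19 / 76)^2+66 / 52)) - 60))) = -771168 / 1329908125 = -0.00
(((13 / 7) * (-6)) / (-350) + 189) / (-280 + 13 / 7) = -77188 / 113575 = -0.68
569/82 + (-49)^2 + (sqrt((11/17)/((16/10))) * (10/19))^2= 605906581/251617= 2408.05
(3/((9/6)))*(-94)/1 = -188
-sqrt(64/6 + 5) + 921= 921 - sqrt(141)/3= 917.04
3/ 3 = 1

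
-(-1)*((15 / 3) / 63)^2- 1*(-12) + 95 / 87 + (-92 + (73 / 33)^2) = -1030729489 / 13927221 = -74.01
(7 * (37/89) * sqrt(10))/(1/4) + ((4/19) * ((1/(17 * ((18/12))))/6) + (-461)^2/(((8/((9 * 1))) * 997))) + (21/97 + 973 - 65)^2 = 1036 * sqrt(10)/89 + 180002550218904131/218159256888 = 825133.82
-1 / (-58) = 1 / 58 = 0.02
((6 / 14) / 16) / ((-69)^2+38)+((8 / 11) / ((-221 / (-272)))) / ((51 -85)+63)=68810905 / 2228962736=0.03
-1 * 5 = -5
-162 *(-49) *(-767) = -6088446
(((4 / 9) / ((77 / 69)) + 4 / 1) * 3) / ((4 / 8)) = 2032 / 77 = 26.39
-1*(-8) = 8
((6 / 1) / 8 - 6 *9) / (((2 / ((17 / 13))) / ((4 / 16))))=-3621 / 416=-8.70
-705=-705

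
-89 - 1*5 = -94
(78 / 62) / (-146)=-39 / 4526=-0.01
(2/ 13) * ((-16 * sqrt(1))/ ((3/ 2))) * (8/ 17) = -512/ 663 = -0.77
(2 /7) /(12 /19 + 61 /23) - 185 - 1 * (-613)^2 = -3776457056 /10045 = -375953.91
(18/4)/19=9/38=0.24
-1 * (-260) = 260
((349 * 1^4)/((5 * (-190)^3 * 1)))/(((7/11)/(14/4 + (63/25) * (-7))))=387739/1714750000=0.00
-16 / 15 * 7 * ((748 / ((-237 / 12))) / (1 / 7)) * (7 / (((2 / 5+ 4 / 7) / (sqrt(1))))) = 3380608 / 237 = 14264.17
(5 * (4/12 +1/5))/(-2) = -4/3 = -1.33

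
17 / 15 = 1.13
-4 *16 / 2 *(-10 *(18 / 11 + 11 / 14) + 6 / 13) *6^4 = 986328576 / 1001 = 985343.23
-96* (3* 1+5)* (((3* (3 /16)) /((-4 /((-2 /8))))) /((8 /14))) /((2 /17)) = -3213 /8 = -401.62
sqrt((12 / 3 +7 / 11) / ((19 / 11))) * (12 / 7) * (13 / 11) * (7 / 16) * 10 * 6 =585 * sqrt(969) / 209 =87.13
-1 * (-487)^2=-237169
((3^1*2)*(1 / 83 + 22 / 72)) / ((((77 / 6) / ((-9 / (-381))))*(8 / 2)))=2847 / 3246628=0.00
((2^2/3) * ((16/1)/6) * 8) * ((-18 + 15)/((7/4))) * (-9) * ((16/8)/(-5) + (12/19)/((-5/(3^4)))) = -620544/133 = -4665.74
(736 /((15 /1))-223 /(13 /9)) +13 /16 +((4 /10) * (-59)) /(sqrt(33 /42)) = -326057 /3120-118 * sqrt(154) /55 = -131.13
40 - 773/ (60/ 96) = -5984/ 5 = -1196.80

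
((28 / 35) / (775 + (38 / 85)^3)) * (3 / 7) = 491300 / 1110670743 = 0.00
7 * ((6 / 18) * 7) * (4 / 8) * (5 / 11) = 245 / 66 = 3.71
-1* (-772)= 772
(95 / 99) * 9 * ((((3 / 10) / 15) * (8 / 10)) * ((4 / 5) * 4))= 608 / 1375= 0.44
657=657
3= 3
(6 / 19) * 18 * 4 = 432 / 19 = 22.74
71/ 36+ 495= 17891/ 36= 496.97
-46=-46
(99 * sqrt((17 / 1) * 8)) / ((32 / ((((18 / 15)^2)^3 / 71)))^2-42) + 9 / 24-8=-61 / 8 + 420901272 * sqrt(34) / 1230623608537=-7.62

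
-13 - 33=-46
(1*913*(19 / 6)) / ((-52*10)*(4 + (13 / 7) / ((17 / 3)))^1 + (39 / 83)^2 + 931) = -14220914477 / 6488806680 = -2.19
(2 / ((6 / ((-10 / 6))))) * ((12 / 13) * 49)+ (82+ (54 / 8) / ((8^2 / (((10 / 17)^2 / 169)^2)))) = 56.87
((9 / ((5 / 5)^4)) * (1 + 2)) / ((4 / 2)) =27 / 2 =13.50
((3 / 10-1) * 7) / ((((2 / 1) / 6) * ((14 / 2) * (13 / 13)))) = -21 / 10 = -2.10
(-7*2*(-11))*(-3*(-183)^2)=-15471918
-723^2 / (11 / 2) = -1045458 / 11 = -95041.64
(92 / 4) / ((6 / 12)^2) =92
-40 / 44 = -10 / 11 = -0.91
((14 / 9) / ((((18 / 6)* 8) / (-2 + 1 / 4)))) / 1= -49 / 432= -0.11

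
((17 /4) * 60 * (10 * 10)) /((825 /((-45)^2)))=688500 /11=62590.91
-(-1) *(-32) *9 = -288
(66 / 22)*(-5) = -15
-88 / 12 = -22 / 3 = -7.33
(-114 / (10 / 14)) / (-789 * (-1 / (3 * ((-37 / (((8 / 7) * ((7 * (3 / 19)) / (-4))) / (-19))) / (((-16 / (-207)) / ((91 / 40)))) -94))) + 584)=-11170526759 / 40874328660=-0.27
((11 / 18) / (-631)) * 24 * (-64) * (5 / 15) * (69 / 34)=1.01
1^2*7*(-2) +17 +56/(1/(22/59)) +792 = 48137/59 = 815.88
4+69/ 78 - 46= -1069/ 26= -41.12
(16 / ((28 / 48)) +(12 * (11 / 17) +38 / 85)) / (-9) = -21206 / 5355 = -3.96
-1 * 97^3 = -912673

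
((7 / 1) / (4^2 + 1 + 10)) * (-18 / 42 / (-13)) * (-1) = -1 / 117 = -0.01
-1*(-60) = 60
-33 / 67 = -0.49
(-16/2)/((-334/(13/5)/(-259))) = -13468/835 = -16.13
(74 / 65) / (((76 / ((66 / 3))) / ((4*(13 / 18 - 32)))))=-458282 / 11115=-41.23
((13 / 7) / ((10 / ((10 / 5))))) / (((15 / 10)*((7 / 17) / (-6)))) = -884 / 245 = -3.61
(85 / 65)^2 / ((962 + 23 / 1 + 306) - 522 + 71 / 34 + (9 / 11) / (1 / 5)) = 108086 / 48995973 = 0.00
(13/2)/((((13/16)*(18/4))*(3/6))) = 32/9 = 3.56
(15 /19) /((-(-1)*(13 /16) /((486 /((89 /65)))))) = 583200 /1691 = 344.88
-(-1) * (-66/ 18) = -11/ 3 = -3.67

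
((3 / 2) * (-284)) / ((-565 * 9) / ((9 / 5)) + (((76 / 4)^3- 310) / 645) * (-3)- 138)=45795 / 321797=0.14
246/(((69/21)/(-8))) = -13776/23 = -598.96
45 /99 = 5 /11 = 0.45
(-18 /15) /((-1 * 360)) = 1 /300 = 0.00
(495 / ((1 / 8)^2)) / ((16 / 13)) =25740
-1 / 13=-0.08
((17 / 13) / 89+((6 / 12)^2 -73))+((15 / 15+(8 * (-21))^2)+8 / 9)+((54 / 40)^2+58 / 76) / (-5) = 11139829327637 / 395694000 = 28152.64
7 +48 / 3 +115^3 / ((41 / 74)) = 112545693 / 41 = 2745016.90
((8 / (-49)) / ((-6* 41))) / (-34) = -2 / 102459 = -0.00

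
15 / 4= 3.75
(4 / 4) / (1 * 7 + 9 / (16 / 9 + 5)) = 61 / 508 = 0.12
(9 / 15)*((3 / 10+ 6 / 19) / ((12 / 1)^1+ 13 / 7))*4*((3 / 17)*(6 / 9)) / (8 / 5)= 2457 / 313310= 0.01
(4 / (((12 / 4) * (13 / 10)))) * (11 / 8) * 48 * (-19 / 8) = -2090 / 13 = -160.77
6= 6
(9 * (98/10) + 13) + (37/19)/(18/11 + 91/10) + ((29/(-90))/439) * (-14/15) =674113349377/6649236675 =101.38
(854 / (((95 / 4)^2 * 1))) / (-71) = -13664 / 640775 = -0.02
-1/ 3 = -0.33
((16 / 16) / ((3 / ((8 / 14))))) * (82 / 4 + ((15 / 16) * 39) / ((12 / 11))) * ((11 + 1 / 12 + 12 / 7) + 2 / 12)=418297 / 3136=133.39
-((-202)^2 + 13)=-40817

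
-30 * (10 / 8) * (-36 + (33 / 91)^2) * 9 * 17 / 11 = 3408384825 / 182182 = 18708.68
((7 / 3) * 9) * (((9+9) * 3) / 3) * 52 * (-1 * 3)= -58968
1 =1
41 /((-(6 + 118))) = -41 /124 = -0.33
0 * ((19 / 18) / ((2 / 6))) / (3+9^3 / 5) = 0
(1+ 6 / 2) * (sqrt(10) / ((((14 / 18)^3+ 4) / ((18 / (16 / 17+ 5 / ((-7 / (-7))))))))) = 892296 * sqrt(10) / 329159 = 8.57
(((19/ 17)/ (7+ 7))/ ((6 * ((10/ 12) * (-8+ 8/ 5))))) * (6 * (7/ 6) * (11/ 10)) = -209/ 10880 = -0.02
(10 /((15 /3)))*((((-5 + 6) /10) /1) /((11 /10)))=2 /11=0.18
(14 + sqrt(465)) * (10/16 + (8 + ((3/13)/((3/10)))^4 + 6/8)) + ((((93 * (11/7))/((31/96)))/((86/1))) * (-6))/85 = 396876747149/2922932740 + 2222075 * sqrt(465)/228488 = 345.49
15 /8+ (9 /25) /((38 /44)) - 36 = -33.71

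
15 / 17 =0.88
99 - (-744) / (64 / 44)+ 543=2307 / 2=1153.50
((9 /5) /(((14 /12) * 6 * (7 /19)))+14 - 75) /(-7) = 14774 /1715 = 8.61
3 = 3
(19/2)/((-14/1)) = -19/28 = -0.68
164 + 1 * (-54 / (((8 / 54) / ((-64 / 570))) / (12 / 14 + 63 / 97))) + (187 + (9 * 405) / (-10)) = 6213213 / 129010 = 48.16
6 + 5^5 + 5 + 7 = 3143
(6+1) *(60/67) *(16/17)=6720/1139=5.90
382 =382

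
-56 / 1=-56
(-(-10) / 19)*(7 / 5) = 14 / 19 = 0.74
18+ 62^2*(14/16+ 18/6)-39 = 29749/2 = 14874.50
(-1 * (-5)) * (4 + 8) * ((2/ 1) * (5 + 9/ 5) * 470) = 383520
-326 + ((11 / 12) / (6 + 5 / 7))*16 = -45658 / 141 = -323.82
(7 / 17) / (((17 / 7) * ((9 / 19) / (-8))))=-7448 / 2601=-2.86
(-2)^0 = 1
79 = 79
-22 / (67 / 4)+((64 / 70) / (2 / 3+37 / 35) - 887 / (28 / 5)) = -54049133 / 339556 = -159.18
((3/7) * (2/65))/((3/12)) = 24/455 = 0.05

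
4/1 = 4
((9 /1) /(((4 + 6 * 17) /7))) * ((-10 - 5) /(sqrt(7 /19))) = -135 * sqrt(133) /106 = -14.69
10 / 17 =0.59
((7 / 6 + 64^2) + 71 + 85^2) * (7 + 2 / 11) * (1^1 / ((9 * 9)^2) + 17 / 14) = 54765060901 / 551124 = 99369.76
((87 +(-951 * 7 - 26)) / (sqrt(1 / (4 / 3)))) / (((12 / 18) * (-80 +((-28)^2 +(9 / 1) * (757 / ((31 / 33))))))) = -12028 * sqrt(3) / 14509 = -1.44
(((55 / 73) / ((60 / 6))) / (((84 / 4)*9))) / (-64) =-11 / 1766016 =-0.00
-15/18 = -5/6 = -0.83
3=3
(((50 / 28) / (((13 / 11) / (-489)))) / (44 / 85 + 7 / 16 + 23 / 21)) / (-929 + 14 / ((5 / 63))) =1371645000 / 2864647721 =0.48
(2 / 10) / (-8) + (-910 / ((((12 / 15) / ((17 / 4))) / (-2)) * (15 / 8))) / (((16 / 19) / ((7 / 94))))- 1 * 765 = -3485707 / 11280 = -309.02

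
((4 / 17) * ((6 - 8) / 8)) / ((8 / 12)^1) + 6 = 201 / 34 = 5.91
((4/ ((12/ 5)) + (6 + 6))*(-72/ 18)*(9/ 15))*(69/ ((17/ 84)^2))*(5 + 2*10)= -399228480/ 289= -1381413.43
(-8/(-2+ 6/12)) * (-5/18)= -40/27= -1.48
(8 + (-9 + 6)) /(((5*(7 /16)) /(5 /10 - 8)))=-120 /7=-17.14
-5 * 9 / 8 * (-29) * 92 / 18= 3335 / 4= 833.75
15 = 15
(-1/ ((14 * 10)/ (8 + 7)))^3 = -27/ 21952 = -0.00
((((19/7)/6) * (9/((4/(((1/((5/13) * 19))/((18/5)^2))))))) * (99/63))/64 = 715/2709504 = 0.00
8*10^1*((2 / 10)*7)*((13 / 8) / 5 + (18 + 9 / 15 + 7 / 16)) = 2168.60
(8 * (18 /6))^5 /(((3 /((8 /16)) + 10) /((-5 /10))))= -248832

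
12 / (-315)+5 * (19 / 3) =1107 / 35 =31.63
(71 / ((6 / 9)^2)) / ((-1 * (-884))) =639 / 3536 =0.18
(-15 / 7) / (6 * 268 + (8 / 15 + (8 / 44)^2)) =-27225 / 20436836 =-0.00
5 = 5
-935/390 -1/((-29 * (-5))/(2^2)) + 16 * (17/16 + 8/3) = 215801/3770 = 57.24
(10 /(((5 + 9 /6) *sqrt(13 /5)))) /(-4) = -5 *sqrt(65) /169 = -0.24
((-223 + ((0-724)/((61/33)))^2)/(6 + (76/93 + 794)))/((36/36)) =191.28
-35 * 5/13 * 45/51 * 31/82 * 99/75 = -5.93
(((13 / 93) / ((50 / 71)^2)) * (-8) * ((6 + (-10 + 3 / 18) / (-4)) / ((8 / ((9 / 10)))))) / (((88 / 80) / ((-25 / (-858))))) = -1023323 / 18004800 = -0.06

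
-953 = -953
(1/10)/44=1/440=0.00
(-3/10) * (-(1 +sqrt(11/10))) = 3/10 +3 * sqrt(110)/100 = 0.61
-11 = -11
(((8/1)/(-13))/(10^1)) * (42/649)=-168/42185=-0.00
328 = 328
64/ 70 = 32/ 35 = 0.91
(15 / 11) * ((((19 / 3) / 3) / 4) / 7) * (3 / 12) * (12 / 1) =95 / 308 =0.31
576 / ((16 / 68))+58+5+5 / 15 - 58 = 2453.33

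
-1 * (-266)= 266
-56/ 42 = -4/ 3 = -1.33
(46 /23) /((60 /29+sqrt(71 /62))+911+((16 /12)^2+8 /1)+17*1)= 7938889200 /3730664743409 - 136242*sqrt(4402) /3730664743409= 0.00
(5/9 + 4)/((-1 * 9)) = -0.51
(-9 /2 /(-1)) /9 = 1 /2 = 0.50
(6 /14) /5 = 3 /35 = 0.09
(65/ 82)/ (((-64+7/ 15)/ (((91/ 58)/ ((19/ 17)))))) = -0.02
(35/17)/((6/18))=105/17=6.18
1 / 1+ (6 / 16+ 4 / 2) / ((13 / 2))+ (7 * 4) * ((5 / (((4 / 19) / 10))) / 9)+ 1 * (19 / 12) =741.84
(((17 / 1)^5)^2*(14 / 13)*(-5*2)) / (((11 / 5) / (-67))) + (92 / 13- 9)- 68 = 94550113931048101 / 143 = 661189607909427.28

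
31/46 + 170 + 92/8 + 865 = 1047.17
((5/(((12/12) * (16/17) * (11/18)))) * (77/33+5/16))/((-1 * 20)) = -6477/5632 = -1.15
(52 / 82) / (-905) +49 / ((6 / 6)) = 1818119 / 37105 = 49.00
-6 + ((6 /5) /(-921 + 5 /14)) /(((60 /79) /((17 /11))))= -21276251 /3544475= -6.00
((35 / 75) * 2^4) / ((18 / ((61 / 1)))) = 3416 / 135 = 25.30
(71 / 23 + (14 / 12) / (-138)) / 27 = 2549 / 22356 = 0.11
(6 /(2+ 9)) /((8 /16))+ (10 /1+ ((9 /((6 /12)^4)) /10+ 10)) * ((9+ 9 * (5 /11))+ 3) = 30504 /55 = 554.62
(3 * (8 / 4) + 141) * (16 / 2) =1176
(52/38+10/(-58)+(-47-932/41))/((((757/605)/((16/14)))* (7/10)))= -74937236000/837967963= -89.43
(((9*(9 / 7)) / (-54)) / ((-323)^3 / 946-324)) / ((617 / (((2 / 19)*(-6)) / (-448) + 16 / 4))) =12082785 / 312532137459472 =0.00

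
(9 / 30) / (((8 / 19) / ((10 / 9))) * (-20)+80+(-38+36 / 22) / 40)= 209 / 49820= 0.00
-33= -33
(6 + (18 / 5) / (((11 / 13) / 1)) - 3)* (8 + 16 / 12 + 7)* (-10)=-13034 / 11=-1184.91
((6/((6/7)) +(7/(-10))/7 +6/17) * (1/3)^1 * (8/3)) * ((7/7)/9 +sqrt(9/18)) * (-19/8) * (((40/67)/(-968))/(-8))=-2603 * sqrt(2)/4410208 - 2603/19845936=-0.00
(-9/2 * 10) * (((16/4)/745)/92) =-9/3427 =-0.00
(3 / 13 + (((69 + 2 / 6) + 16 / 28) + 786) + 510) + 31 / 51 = 2114352 / 1547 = 1366.74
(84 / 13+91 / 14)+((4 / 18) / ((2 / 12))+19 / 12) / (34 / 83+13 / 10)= 811717 / 55341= 14.67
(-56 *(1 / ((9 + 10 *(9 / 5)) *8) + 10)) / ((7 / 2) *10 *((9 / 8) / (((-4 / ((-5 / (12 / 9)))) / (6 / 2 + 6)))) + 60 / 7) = -13553792 / 8244585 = -1.64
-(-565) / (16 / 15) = 8475 / 16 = 529.69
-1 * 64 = -64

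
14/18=7/9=0.78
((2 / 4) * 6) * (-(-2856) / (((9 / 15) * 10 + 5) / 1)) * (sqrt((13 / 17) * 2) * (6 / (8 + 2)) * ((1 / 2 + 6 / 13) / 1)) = 3780 * sqrt(442) / 143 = 555.73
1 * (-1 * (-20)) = 20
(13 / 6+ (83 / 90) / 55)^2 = 29203216 / 6125625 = 4.77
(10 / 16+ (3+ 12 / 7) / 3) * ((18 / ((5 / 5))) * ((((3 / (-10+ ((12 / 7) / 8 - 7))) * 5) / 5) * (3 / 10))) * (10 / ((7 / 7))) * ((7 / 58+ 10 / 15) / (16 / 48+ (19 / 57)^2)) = -4094793 / 109040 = -37.55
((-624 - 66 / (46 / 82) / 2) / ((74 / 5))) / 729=-8725 / 137862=-0.06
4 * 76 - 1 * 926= -622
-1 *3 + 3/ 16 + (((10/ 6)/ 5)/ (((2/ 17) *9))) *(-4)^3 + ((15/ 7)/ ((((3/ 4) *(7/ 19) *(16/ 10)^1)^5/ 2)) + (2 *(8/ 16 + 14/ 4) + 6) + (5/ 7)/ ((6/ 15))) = 18797531219/ 76236552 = 246.57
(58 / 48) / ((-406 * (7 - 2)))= -0.00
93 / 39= 31 / 13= 2.38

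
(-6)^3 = -216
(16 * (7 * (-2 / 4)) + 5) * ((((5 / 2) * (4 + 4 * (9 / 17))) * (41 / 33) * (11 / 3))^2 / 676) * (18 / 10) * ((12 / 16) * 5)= -42025 / 17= -2472.06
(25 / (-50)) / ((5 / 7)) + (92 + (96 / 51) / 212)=822693 / 9010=91.31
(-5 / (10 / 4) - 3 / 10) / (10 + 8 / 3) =-69 / 380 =-0.18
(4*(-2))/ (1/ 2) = -16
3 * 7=21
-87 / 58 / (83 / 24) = -36 / 83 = -0.43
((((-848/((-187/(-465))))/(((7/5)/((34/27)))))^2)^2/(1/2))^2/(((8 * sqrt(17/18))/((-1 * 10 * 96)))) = -1425411919377805902164619790227865600000000000000000 * sqrt(34)/100478302369007844163113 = -82719434308384051602522230000.00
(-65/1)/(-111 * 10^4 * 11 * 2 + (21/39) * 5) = 169/63491993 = 0.00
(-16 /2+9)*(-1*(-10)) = 10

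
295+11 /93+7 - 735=-40258 /93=-432.88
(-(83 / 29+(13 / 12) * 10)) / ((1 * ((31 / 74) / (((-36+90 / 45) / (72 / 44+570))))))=16487977 / 8479368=1.94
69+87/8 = 639/8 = 79.88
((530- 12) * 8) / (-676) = -6.13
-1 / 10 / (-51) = 0.00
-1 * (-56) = 56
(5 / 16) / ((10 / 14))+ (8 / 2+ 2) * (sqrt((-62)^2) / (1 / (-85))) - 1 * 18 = -506201 / 16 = -31637.56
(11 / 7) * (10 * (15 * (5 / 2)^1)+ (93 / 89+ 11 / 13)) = 4796693 / 8099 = 592.26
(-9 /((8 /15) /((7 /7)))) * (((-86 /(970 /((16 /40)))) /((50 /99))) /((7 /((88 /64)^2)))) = 13907619 /43456000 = 0.32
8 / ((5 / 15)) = 24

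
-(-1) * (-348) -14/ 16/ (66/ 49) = -184087/ 528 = -348.65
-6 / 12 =-1 / 2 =-0.50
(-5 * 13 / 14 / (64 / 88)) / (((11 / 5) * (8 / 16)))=-325 / 56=-5.80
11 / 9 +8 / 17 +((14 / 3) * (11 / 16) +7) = 14567 / 1224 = 11.90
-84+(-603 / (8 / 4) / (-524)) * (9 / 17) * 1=-1491117 / 17816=-83.70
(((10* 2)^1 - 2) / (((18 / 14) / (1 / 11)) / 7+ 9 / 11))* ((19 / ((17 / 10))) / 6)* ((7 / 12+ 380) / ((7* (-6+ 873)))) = 6681521 / 9020268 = 0.74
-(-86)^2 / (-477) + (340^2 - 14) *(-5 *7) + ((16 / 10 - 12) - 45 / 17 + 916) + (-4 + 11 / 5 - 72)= -163990956284 / 40545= -4044665.34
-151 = -151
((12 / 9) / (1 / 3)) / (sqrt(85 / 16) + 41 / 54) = 1.31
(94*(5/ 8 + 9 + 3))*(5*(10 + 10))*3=356025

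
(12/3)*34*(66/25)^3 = 39099456/15625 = 2502.37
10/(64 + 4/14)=0.16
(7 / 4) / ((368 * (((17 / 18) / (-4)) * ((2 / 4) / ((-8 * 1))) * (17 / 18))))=2268 / 6647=0.34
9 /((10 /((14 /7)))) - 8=-31 /5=-6.20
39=39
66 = 66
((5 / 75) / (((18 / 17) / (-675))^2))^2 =11745140625 / 16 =734071289.06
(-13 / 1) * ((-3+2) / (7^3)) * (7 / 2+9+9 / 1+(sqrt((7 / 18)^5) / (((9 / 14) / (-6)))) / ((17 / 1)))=559 / 686 - 13 * sqrt(14) / 24786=0.81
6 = 6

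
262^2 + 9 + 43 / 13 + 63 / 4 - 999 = 67673.06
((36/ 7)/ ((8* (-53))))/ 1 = -9/ 742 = -0.01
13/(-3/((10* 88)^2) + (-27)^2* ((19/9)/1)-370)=10067200/905273597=0.01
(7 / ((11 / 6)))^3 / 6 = 12348 / 1331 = 9.28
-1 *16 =-16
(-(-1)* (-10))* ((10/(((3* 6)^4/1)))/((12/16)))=-25/19683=-0.00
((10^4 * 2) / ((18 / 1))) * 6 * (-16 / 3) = -320000 / 9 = -35555.56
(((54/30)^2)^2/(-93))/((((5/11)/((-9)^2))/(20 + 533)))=-11123.46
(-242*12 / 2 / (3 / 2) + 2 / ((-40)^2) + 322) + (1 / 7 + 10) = -3560793 / 5600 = -635.86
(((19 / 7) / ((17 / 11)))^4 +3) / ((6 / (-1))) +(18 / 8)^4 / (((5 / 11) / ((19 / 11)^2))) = 1407238603373563 / 8470552823040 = 166.13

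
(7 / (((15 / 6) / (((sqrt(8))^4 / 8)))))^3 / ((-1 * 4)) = -351232 / 125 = -2809.86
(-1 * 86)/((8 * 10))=-43/40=-1.08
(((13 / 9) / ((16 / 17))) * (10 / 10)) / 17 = 13 / 144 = 0.09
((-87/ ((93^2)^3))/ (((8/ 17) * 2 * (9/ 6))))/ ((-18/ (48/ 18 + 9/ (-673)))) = 2641001/ 188103337975228464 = 0.00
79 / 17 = 4.65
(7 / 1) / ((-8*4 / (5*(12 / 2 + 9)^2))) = -7875 / 32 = -246.09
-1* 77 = -77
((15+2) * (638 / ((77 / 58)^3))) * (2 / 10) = 192380432 / 207515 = 927.07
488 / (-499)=-488 / 499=-0.98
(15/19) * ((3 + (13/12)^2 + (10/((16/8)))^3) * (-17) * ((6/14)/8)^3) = -748935/2809856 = -0.27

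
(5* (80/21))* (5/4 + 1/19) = 3300/133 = 24.81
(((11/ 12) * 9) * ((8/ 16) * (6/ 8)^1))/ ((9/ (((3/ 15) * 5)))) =11/ 32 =0.34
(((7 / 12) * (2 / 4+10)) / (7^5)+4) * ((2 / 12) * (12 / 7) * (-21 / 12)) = -10977 / 5488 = -2.00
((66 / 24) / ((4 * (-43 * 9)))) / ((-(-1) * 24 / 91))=-1001 / 148608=-0.01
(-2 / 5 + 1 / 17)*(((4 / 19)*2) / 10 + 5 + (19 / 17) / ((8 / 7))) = -2255591 / 1098200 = -2.05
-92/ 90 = -46/ 45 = -1.02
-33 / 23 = -1.43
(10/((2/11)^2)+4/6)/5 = 1819/30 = 60.63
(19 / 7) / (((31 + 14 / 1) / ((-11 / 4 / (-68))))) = 209 / 85680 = 0.00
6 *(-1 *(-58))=348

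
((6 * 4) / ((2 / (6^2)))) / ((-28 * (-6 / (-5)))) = -90 / 7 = -12.86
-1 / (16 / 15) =-15 / 16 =-0.94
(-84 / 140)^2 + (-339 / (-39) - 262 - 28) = -91308 / 325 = -280.95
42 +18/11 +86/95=46546/1045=44.54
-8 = -8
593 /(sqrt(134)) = 593 * sqrt(134) /134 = 51.23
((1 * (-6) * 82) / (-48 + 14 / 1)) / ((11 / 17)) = 22.36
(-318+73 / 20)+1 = -6267 / 20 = -313.35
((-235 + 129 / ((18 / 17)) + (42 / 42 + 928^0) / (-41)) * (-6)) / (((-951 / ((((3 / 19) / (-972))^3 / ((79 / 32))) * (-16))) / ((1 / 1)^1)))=-222808 / 11228127211973691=-0.00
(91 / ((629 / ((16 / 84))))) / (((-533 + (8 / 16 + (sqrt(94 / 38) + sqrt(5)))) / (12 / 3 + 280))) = 561184 / (1887 * (-20235 + 2 * sqrt(893) + 38 * sqrt(5))) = -0.01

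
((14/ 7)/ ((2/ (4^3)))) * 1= 64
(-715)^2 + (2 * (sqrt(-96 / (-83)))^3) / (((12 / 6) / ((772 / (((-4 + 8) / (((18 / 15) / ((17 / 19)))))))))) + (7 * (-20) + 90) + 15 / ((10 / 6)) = 8448768 * sqrt(498) / 585565 + 511184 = 511505.98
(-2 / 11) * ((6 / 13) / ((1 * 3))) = -4 / 143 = -0.03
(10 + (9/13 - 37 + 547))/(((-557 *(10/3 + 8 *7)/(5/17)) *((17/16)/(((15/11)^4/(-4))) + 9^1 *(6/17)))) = -10280418750/4320225628199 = -0.00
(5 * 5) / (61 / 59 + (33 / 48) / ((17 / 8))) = 50150 / 2723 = 18.42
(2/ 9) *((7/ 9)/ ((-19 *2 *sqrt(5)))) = -7 *sqrt(5)/ 7695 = -0.00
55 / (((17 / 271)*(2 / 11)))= 163955 / 34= 4822.21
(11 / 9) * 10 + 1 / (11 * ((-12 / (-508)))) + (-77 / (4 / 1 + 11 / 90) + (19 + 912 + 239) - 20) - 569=3034820 / 5247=578.39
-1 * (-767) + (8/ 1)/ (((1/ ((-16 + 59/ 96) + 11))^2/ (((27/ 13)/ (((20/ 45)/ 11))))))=57745729/ 6656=8675.74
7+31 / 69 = 514 / 69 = 7.45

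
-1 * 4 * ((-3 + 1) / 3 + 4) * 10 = -400 / 3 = -133.33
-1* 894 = -894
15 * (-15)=-225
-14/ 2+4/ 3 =-5.67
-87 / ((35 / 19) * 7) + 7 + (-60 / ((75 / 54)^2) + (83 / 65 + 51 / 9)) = -23.91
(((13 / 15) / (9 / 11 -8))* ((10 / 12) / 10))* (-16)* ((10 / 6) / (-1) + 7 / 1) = 9152 / 10665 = 0.86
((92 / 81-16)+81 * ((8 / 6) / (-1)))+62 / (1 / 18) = 80444 / 81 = 993.14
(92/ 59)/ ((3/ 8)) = 736/ 177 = 4.16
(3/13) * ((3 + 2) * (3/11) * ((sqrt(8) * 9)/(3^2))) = 90 * sqrt(2)/143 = 0.89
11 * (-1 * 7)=-77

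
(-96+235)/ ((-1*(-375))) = 0.37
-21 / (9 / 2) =-14 / 3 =-4.67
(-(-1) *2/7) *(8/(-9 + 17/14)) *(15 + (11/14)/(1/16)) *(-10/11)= 61760/8393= 7.36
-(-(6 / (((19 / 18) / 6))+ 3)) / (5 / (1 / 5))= 141 / 95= 1.48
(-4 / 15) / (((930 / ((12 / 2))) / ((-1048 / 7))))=4192 / 16275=0.26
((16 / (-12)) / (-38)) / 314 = 0.00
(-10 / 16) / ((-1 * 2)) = 5 / 16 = 0.31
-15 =-15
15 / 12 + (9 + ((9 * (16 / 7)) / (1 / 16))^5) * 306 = 79468276021044339323 / 67228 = 1182071101639857.49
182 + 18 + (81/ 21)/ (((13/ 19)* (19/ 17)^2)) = 353603/ 1729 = 204.51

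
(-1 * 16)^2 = 256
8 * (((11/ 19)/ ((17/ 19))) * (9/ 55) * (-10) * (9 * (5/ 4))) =-1620/ 17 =-95.29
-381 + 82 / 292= -55585 / 146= -380.72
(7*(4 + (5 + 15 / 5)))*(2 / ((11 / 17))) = 2856 / 11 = 259.64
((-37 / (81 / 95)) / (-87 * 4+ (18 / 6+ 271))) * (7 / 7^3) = 95 / 7938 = 0.01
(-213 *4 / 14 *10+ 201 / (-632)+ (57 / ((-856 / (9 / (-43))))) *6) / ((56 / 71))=-879841641303 / 1139870144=-771.88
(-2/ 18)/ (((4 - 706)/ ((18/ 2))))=1/ 702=0.00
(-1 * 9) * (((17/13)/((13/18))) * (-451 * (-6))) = -7452324/169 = -44096.59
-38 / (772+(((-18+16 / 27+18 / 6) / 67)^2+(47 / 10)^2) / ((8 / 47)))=-99483422400 / 2361554269163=-0.04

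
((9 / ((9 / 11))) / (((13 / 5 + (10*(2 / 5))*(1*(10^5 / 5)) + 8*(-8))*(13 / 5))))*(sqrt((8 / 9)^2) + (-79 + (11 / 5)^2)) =-181346 / 46764081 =-0.00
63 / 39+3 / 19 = 438 / 247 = 1.77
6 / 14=0.43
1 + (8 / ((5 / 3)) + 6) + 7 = 94 / 5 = 18.80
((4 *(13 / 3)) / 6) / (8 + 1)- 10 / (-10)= 107 / 81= 1.32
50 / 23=2.17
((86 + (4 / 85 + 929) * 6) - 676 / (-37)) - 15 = 17811873 / 3145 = 5663.55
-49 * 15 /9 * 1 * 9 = -735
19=19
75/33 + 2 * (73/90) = 3.89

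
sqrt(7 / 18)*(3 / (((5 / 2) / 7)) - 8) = 0.25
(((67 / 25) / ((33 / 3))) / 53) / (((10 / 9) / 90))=5427 / 14575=0.37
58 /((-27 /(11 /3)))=-638 /81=-7.88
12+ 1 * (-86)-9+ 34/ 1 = -49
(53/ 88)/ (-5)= -53/ 440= -0.12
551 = 551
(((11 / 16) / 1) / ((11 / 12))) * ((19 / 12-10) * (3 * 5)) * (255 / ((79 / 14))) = -2704275 / 632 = -4278.92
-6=-6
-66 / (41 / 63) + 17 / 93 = -385997 / 3813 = -101.23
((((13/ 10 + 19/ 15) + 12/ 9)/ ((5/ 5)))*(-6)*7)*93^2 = -7083531/ 5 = -1416706.20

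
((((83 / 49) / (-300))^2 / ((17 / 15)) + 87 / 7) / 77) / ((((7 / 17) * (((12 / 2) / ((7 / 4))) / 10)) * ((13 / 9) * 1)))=0.79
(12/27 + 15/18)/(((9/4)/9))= 46/9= 5.11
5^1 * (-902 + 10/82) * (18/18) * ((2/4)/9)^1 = -184885/738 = -250.52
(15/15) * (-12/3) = -4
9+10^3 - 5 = 1004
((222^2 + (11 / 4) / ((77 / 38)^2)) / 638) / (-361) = -26564437 / 124141402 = -0.21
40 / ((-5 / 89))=-712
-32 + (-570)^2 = 324868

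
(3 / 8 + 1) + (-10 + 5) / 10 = 7 / 8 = 0.88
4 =4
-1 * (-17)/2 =17/2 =8.50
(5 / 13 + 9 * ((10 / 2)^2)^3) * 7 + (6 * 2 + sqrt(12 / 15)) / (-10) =63984472 / 65 - sqrt(5) / 25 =984376.40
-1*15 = -15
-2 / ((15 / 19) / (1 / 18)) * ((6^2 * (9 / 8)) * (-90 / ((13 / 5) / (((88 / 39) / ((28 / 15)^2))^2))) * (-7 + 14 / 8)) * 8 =-5237409375 / 1507142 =-3475.06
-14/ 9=-1.56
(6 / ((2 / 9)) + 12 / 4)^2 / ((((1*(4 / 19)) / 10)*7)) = 42750 / 7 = 6107.14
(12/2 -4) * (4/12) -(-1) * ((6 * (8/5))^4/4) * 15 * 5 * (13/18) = 8626226/75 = 115016.35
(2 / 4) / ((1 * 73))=1 / 146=0.01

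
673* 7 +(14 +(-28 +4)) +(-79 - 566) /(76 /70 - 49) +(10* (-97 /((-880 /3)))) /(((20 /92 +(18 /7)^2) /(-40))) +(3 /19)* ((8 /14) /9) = 2061938205193 /439167729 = 4695.10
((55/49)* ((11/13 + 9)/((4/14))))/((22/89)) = 14240/91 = 156.48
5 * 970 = 4850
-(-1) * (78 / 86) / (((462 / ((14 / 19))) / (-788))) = -10244 / 8987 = -1.14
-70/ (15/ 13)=-182/ 3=-60.67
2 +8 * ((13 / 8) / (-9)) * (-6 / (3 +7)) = 43 / 15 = 2.87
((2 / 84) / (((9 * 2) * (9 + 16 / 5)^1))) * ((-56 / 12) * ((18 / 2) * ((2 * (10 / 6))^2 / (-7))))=250 / 34587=0.01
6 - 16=-10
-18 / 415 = -0.04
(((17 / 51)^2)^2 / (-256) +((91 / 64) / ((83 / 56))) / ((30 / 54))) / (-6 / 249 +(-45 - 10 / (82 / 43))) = -609240361 / 17735708160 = -0.03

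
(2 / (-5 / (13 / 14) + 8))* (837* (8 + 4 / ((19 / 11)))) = 2132676 / 323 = 6602.71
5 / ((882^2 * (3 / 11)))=55 / 2333772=0.00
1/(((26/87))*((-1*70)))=-87/1820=-0.05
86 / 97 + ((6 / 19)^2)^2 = 11333318 / 12641137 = 0.90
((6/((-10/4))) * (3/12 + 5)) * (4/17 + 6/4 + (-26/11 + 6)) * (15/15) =-126567/1870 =-67.68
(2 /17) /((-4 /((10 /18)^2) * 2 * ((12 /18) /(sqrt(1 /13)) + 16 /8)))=25 /4896-25 * sqrt(13) /14688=-0.00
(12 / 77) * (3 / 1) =36 / 77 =0.47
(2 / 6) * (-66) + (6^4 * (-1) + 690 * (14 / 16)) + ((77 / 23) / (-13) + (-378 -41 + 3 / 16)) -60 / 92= -1133.97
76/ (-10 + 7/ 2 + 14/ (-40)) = -1520/ 137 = -11.09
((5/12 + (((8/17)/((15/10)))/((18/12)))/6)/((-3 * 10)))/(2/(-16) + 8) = -829/433755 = -0.00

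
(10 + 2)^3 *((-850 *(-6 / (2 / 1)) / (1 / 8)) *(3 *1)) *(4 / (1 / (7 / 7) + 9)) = 42301440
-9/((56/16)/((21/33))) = -18/11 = -1.64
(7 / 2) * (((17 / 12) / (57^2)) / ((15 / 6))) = 119 / 194940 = 0.00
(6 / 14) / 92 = 3 / 644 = 0.00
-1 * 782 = -782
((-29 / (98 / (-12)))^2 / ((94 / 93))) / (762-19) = 1407834 / 83845321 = 0.02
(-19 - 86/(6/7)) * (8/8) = -358/3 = -119.33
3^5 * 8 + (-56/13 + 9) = 25333/13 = 1948.69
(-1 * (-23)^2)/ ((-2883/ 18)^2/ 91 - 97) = -1733004/ 605749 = -2.86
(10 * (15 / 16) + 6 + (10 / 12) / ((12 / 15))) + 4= 245 / 12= 20.42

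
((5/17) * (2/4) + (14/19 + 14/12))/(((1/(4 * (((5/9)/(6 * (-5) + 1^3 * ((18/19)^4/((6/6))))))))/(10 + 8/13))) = -6269263180/3783728403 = -1.66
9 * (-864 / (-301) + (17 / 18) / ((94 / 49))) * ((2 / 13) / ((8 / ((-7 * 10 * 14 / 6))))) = -95.06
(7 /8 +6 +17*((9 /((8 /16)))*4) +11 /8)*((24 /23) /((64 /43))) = 863.91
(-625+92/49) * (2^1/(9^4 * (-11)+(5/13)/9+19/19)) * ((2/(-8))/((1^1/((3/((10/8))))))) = -1128114/108881675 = -0.01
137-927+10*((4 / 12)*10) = -2270 / 3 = -756.67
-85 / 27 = -3.15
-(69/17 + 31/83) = -4.43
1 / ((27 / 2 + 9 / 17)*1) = 34 / 477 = 0.07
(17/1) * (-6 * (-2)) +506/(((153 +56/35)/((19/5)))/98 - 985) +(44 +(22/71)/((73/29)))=247.61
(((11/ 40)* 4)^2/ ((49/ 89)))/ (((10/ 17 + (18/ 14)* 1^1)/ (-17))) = -3112241/ 156100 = -19.94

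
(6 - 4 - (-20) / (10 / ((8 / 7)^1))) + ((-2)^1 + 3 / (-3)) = 9 / 7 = 1.29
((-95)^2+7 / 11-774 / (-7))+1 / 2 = 1407053 / 154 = 9136.71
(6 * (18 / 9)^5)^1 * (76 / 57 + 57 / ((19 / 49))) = 28480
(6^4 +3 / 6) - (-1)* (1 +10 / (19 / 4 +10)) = 153185 / 118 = 1298.18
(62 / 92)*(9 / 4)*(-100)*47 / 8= -327825 / 368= -890.83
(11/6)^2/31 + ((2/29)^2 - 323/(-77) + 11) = 1106289845/72268812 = 15.31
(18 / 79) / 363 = 6 / 9559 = 0.00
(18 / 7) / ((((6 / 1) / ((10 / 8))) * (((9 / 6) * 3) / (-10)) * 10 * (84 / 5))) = -25 / 3528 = -0.01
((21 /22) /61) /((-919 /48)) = -0.00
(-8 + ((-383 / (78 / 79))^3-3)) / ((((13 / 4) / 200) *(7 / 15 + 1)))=-6924966651166250 / 2827539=-2449114460.02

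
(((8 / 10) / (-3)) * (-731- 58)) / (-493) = -1052 / 2465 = -0.43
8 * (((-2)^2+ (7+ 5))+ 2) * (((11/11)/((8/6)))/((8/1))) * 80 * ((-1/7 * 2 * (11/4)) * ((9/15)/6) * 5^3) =-74250/7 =-10607.14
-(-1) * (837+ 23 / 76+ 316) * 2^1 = 87651 / 38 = 2306.61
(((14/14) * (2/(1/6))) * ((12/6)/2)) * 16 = 192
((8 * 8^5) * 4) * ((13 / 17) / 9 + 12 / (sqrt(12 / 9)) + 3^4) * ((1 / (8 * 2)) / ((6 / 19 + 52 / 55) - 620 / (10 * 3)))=-212406599680 / 775659 - 308183040 * sqrt(3) / 15209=-308937.07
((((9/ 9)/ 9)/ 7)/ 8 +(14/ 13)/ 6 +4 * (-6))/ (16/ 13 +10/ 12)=-156059/ 13524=-11.54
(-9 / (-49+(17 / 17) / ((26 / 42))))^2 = 13689 / 379456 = 0.04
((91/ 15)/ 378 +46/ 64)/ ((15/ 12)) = 0.59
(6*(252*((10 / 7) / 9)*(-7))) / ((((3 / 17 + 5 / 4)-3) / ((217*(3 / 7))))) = 10624320 / 107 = 99292.71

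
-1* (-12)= 12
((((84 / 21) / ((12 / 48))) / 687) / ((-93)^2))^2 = 0.00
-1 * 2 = -2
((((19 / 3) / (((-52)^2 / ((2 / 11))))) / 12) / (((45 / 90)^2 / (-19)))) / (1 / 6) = -361 / 22308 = -0.02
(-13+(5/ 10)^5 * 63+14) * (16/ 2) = 95/ 4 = 23.75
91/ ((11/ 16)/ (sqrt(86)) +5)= 10017280/ 550279-16016 * sqrt(86)/ 550279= 17.93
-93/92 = -1.01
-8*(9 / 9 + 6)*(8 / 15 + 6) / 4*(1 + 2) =-1372 / 5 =-274.40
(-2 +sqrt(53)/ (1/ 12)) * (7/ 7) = -2 +12 * sqrt(53) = 85.36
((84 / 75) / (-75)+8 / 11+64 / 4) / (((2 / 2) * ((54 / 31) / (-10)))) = -10685452 / 111375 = -95.94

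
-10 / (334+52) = -5 / 193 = -0.03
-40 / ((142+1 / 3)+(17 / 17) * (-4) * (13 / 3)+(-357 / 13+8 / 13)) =-130 / 319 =-0.41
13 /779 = 0.02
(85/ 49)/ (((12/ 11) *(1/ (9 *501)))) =1405305/ 196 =7169.92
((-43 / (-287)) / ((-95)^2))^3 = 79507 / 17377500990461609375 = 0.00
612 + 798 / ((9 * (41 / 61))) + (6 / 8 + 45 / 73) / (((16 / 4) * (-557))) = 59528956075 / 80020848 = 743.92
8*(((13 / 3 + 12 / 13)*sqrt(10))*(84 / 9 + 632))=242720*sqrt(10) / 9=85283.11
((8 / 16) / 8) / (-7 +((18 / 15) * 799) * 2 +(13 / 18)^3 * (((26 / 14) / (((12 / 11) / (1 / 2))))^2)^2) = 1451792885760 / 44385321305715881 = 0.00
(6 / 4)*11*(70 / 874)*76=2310 / 23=100.43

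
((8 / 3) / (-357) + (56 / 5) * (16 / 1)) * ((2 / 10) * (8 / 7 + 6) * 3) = 1919152 / 2499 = 767.97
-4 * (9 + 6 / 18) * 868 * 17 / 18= -826336 / 27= -30605.04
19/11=1.73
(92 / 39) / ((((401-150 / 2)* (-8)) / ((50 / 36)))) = -575 / 457704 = -0.00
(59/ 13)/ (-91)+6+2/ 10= 36378/ 5915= 6.15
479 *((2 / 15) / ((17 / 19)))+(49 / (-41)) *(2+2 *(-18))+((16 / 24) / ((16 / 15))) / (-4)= 37423309 / 334560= 111.86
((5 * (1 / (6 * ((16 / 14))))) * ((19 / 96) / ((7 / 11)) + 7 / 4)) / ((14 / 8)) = 6925 / 8064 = 0.86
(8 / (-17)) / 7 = -8 / 119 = -0.07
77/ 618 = 0.12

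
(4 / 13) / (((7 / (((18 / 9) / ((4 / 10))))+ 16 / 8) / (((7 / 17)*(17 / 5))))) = 28 / 221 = 0.13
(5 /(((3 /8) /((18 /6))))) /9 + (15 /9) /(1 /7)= 145 /9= 16.11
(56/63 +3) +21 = 224/9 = 24.89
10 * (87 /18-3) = 55 /3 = 18.33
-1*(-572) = 572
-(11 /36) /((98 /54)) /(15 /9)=-99 /980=-0.10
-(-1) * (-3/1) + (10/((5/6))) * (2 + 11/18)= 85/3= 28.33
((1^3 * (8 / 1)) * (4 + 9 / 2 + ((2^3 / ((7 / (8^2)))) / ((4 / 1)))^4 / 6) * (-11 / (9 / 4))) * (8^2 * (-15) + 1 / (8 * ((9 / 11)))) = 408314904686986 / 583443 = 699836838.71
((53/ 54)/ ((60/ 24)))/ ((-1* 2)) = -53/ 270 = -0.20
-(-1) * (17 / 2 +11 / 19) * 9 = 3105 / 38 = 81.71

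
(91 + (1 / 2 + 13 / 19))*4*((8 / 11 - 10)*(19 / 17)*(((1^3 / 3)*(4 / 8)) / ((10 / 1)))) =-63.69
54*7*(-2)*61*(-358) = 16509528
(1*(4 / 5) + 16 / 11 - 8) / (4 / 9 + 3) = -2844 / 1705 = -1.67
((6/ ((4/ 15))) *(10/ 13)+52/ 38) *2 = 9226/ 247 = 37.35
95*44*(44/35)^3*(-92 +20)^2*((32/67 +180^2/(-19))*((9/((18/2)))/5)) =-42167111955775488/2872625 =-14678947637.01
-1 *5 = -5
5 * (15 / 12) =25 / 4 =6.25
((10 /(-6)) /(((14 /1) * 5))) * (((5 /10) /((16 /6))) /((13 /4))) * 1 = -1 /728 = -0.00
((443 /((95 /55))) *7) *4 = 136444 /19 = 7181.26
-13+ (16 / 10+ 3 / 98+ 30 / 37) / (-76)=-17956703 / 1377880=-13.03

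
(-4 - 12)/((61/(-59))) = 15.48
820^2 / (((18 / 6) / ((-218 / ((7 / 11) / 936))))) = -503073542400 / 7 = -71867648914.29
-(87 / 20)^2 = -7569 / 400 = -18.92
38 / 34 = 19 / 17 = 1.12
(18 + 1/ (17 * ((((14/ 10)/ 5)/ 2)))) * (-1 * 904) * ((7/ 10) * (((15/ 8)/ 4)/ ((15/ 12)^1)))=-371544/ 85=-4371.11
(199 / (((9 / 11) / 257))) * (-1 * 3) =-562573 / 3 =-187524.33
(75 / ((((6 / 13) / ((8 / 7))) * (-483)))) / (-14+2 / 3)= 65 / 2254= 0.03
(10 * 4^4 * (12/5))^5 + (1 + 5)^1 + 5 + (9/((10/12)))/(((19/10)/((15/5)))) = 166344955836556640789/19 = 8754997675608244252.05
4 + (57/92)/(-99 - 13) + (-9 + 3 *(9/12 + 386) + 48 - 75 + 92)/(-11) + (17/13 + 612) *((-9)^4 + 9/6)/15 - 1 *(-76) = 395320074489/1473472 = 268291.54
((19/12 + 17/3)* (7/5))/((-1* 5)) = -203/100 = -2.03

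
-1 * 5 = -5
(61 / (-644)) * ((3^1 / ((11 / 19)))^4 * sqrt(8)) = -643916061 * sqrt(2) / 4714402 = -193.16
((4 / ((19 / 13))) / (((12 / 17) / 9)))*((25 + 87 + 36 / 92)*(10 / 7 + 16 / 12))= 33134530 / 3059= 10831.82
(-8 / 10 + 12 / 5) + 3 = 23 / 5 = 4.60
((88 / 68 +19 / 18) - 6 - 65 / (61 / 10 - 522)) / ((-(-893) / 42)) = -5563703 / 33565191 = -0.17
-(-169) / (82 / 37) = 6253 / 82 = 76.26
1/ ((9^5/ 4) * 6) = 2/ 177147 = 0.00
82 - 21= 61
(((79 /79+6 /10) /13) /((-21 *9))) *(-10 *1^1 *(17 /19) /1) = 272 /46683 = 0.01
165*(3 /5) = 99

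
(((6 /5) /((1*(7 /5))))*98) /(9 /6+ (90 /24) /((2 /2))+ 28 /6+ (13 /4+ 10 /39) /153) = 1002456 /118619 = 8.45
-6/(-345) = 2/115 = 0.02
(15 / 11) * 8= 120 / 11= 10.91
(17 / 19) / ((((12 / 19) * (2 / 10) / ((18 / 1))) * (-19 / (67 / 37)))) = -17085 / 1406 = -12.15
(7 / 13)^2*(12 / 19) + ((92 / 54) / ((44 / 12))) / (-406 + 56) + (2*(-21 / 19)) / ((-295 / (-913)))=-21858160837 / 3282203925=-6.66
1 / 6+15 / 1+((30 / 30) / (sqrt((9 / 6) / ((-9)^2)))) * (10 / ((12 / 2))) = 5 * sqrt(6)+91 / 6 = 27.41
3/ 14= 0.21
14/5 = 2.80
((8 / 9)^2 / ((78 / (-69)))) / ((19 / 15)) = -3680 / 6669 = -0.55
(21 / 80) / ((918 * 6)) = 7 / 146880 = 0.00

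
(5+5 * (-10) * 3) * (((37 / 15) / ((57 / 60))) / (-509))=21460 / 29013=0.74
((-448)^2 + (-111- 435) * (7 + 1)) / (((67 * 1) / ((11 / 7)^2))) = 3393808 / 469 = 7236.26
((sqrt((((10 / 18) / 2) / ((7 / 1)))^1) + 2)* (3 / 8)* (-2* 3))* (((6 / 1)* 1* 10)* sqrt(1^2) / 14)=-21.21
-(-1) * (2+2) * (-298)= -1192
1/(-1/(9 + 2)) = -11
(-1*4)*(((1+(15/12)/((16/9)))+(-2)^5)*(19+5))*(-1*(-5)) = 14542.50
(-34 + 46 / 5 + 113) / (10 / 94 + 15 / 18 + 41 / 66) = 75999 / 1345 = 56.50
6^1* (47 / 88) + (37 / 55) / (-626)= 3.20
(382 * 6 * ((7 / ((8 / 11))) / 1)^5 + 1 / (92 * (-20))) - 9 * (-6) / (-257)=45839430249553451 / 242114560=189329506.86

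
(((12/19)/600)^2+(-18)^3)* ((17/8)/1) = -89477459983/7220000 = -12393.00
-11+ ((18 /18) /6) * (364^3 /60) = 6028073 /45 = 133957.18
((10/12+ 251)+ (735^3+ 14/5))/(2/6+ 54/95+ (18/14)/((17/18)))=175452175.54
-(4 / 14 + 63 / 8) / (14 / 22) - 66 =-30899 / 392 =-78.82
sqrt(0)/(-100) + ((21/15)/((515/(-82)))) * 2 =-1148/2575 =-0.45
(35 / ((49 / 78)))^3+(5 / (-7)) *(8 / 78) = 172941.62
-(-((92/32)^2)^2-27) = 390433/4096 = 95.32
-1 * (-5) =5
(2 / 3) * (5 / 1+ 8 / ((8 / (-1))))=8 / 3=2.67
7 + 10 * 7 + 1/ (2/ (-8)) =73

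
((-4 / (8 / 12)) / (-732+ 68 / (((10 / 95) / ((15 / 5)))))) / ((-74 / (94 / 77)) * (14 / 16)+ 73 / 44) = 4136 / 42714711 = 0.00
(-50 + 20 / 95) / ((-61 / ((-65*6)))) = -368940 / 1159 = -318.33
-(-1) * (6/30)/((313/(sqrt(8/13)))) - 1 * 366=-366+2 * sqrt(26)/20345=-366.00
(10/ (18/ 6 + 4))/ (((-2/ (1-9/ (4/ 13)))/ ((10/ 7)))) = 2825/ 98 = 28.83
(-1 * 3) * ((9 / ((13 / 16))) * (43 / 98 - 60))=96984 / 49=1979.27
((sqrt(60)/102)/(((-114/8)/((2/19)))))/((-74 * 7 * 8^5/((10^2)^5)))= 0.33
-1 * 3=-3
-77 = -77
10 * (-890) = -8900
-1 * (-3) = 3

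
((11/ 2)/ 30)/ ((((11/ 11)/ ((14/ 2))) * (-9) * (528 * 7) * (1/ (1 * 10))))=-0.00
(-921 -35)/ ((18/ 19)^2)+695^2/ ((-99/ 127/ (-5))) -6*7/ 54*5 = 2759535341/ 891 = 3097121.59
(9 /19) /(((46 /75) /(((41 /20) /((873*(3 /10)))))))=1025 /169556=0.01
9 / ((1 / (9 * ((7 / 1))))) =567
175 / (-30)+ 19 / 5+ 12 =299 / 30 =9.97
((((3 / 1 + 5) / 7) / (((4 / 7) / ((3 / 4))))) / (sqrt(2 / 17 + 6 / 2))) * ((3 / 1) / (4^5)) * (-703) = -6327 * sqrt(901) / 108544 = -1.75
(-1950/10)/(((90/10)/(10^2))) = -2166.67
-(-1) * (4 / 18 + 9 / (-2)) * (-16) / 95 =616 / 855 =0.72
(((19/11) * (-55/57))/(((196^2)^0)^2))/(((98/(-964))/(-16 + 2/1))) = -4820/21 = -229.52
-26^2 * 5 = -3380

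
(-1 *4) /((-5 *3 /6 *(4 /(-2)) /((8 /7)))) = -32 /35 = -0.91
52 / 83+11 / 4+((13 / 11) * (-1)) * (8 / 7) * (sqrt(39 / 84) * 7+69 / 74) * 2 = 811297 / 945868- 104 * sqrt(91) / 77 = -12.03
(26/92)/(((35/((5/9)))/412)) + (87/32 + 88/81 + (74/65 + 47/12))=290470223/27125280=10.71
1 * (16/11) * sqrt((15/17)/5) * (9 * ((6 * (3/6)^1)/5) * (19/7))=8208 * sqrt(51)/6545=8.96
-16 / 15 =-1.07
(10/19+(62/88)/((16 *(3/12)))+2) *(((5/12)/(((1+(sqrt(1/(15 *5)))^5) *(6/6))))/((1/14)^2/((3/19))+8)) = 5254080029296875/37479218890456288 - 62270578125 *sqrt(3)/37479218890456288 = 0.14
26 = 26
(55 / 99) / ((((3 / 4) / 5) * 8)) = 25 / 54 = 0.46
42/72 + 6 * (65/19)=4813/228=21.11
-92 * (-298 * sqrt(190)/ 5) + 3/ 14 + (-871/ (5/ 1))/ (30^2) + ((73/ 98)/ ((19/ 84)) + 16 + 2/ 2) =12157907/ 598500 + 27416 * sqrt(190)/ 5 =75601.01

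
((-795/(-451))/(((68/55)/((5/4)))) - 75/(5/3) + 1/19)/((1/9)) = -82315647/211888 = -388.49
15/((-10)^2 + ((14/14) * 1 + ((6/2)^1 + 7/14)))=30/209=0.14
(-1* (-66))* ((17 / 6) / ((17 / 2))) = 22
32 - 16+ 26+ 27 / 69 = 975 / 23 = 42.39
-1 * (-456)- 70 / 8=1789 / 4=447.25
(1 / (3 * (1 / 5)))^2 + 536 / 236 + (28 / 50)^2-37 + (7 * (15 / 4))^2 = 3490927091 / 5310000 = 657.43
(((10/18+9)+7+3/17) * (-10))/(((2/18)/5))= -128000/17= -7529.41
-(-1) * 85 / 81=85 / 81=1.05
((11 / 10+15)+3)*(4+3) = 1337 / 10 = 133.70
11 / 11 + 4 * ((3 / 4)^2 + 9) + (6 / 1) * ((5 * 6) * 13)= 9517 / 4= 2379.25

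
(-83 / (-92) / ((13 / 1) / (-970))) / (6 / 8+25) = -80510 / 30797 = -2.61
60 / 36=1.67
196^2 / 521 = 73.74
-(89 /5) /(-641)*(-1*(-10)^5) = 1780000 /641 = 2776.91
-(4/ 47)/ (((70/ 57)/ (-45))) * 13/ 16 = 6669/ 2632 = 2.53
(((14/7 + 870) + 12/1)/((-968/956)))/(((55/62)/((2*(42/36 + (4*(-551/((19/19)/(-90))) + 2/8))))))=-7795075240186/19965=-390437026.81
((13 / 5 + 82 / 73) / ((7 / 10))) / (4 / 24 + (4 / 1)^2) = 16308 / 49567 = 0.33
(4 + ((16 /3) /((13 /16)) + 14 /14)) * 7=3157 /39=80.95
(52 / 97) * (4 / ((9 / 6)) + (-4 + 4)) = 416 / 291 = 1.43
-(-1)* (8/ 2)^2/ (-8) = -2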